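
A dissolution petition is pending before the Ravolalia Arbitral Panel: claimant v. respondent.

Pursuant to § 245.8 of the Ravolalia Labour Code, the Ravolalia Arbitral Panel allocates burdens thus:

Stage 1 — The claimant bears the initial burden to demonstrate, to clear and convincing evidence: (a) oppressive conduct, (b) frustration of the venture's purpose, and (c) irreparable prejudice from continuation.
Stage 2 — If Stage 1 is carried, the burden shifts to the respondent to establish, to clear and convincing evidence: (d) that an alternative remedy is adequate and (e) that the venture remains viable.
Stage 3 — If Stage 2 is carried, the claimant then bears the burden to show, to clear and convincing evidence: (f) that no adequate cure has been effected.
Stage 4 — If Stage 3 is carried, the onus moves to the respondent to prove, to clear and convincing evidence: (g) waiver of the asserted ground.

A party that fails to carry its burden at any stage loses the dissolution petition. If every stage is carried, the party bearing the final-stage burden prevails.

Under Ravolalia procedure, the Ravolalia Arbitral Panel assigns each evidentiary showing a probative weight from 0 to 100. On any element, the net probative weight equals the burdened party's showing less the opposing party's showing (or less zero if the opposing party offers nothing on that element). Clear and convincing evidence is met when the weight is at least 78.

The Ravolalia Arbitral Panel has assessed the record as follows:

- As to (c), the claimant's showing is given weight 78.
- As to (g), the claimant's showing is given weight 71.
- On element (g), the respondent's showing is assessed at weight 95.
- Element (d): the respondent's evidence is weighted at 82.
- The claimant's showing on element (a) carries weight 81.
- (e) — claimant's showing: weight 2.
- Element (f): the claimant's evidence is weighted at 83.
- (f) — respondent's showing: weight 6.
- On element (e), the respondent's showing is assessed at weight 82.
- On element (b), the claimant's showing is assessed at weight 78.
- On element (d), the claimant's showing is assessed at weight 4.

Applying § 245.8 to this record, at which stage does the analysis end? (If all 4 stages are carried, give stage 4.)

stage 3

Stage 1 (claimant, clear and convincing evidence, weight is at least 78): (a) 81 ≥ 78 — meets; (b) 78 ≥ 78 — meets; (c) 78 ≥ 78 — meets.
  Stage 1 carried; the burden shifts to the respondent.
Stage 2 (respondent, clear and convincing evidence, weight is at least 78): (d) net 82−4=78 ≥ 78 — meets; (e) net 82−2=80 ≥ 78 — meets.
  All elements met. The burden passes to the claimant.
Stage 3 (claimant, clear and convincing evidence, weight is at least 78): (f) net 83−6=77 < 78 — fails.
  The claimant does not carry Stage 3.
So the respondent prevails.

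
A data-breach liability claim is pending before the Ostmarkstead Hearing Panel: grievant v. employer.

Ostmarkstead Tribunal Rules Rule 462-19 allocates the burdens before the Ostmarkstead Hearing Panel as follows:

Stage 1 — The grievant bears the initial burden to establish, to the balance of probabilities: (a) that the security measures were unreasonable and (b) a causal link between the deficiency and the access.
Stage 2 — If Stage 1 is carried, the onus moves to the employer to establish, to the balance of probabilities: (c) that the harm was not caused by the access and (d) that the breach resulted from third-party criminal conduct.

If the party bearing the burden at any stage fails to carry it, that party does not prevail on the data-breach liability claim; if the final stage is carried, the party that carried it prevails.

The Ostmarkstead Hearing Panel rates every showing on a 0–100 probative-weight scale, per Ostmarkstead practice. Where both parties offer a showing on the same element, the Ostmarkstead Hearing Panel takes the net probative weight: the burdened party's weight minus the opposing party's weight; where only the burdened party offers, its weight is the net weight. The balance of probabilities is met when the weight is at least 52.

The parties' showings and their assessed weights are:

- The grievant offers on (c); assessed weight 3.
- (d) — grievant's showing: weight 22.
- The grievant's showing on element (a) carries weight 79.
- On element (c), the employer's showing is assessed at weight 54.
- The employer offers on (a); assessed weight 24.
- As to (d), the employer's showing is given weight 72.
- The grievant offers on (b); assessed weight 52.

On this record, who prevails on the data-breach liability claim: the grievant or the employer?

grievant

Stage 1 — burden on grievant; standard: the balance of probabilities (weight is at least 52).
    (a): 79 − 24 = 55 ≥ 52 [met]
    (b): 52 ≥ 52 [met]
  Stage 1 carried; the burden shifts to the employer.
Stage 2 — burden on employer; standard: the balance of probabilities (weight is at least 52).
    (c): 54 − 3 = 51 < 52 [not met]
    (d): 72 − 22 = 50 < 52 [not met]
  Stage 2 not carried; the employer fails its burden.
The analysis ends at Stage 2; the grievant prevails.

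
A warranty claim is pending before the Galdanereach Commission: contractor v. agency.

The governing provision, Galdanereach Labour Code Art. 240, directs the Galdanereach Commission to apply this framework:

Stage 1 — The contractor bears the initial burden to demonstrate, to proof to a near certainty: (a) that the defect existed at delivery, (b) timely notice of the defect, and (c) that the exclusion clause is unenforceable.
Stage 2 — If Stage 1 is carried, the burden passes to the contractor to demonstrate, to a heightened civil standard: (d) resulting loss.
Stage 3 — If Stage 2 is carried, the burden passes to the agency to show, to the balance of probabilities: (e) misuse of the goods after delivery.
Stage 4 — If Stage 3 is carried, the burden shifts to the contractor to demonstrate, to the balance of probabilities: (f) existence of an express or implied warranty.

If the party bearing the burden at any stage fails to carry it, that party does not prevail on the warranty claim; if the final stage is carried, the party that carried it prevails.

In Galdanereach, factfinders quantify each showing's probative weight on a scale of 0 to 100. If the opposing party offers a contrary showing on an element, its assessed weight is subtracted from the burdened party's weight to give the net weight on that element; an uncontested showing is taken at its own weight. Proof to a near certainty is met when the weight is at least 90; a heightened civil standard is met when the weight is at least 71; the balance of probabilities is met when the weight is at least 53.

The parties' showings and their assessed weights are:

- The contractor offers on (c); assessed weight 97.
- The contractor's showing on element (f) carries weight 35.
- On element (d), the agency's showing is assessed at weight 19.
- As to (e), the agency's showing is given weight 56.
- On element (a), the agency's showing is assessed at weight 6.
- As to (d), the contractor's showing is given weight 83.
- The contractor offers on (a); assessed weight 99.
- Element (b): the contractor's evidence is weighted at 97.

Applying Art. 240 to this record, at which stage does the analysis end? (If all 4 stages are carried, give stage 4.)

stage 2

Stage 1 (contractor, proof to a near certainty, weight is at least 90): (a) net 99−6=93 ≥ 90 — meets; (b) 97 ≥ 90 — meets; (c) 97 ≥ 90 — meets.
  All elements met. The contractor retains the burden for Stage 2.
Stage 2 (contractor, a heightened civil standard, weight is at least 71): (d) net 83−19=64 < 71 — fails.
  The contractor does not carry Stage 2.
The analysis ends at Stage 2; the agency prevails.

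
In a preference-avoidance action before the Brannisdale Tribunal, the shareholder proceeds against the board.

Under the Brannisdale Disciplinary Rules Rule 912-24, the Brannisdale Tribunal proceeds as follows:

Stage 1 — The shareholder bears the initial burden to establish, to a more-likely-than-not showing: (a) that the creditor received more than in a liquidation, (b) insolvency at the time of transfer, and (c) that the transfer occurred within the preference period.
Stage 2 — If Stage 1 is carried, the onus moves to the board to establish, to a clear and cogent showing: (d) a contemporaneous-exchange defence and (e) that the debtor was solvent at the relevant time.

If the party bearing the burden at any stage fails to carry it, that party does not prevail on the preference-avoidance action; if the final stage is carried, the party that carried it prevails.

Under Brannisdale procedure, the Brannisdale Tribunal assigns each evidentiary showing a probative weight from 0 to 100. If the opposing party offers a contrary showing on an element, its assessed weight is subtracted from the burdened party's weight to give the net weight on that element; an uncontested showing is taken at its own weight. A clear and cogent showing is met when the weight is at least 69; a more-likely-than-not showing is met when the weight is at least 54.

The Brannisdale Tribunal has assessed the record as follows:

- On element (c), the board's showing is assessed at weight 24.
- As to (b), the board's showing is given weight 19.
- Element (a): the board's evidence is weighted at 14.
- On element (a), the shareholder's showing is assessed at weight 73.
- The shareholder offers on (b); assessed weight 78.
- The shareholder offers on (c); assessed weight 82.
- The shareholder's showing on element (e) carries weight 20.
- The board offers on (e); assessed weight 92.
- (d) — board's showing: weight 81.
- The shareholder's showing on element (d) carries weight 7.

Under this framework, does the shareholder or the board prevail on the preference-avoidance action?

Stage 1 (shareholder, a more-likely-than-not showing, weight is at least 54): (a) net 73−14=59 ≥ 54 — meets; (b) net 78−19=59 ≥ 54 — meets; (c) net 82−24=58 ≥ 54 — meets.
  Stage 1 carried; the burden shifts to the board.
Stage 2 (board, a clear and cogent showing, weight is at least 69): (d) net 81−7=74 ≥ 69 — meets; (e) net 92−20=72 ≥ 69 — meets.
  The board carries the last stage.
With every stage satisfied, the board prevails.

board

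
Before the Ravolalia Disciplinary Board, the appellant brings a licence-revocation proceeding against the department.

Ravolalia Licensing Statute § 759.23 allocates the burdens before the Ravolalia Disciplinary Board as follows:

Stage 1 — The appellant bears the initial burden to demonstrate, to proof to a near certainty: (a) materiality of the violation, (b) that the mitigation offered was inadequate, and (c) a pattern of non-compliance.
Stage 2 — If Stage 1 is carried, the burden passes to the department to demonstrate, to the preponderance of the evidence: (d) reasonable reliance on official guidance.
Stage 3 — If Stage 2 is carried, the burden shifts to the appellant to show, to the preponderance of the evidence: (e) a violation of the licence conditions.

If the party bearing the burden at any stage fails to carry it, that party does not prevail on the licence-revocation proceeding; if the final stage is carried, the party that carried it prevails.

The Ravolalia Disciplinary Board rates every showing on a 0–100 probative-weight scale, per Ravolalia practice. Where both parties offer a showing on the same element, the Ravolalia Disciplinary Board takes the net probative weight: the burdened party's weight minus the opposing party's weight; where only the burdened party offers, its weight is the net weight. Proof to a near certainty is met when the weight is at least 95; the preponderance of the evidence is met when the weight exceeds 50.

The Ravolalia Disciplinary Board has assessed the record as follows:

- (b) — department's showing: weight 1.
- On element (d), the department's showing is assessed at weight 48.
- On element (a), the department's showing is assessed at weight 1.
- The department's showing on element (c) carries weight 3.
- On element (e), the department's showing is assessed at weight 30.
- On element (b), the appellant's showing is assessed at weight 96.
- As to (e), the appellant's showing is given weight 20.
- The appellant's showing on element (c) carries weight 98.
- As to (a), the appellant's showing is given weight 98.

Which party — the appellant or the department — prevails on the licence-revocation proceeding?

appellant

Stage 1 (appellant, proof to a near certainty, weight is at least 95): (a) net 98−1=97 ≥ 95 — meets; (b) net 96−1=95 ≥ 95 — meets; (c) net 98−3=95 ≥ 95 — meets.
  Stage 1 is satisfied; the onus moves to the department.
Stage 2 (department, the preponderance of the evidence, weight exceeds 50): (d) 48 ≤ 50 — fails.
  Stage 2 not carried; the department fails its burden.
So the appellant prevails.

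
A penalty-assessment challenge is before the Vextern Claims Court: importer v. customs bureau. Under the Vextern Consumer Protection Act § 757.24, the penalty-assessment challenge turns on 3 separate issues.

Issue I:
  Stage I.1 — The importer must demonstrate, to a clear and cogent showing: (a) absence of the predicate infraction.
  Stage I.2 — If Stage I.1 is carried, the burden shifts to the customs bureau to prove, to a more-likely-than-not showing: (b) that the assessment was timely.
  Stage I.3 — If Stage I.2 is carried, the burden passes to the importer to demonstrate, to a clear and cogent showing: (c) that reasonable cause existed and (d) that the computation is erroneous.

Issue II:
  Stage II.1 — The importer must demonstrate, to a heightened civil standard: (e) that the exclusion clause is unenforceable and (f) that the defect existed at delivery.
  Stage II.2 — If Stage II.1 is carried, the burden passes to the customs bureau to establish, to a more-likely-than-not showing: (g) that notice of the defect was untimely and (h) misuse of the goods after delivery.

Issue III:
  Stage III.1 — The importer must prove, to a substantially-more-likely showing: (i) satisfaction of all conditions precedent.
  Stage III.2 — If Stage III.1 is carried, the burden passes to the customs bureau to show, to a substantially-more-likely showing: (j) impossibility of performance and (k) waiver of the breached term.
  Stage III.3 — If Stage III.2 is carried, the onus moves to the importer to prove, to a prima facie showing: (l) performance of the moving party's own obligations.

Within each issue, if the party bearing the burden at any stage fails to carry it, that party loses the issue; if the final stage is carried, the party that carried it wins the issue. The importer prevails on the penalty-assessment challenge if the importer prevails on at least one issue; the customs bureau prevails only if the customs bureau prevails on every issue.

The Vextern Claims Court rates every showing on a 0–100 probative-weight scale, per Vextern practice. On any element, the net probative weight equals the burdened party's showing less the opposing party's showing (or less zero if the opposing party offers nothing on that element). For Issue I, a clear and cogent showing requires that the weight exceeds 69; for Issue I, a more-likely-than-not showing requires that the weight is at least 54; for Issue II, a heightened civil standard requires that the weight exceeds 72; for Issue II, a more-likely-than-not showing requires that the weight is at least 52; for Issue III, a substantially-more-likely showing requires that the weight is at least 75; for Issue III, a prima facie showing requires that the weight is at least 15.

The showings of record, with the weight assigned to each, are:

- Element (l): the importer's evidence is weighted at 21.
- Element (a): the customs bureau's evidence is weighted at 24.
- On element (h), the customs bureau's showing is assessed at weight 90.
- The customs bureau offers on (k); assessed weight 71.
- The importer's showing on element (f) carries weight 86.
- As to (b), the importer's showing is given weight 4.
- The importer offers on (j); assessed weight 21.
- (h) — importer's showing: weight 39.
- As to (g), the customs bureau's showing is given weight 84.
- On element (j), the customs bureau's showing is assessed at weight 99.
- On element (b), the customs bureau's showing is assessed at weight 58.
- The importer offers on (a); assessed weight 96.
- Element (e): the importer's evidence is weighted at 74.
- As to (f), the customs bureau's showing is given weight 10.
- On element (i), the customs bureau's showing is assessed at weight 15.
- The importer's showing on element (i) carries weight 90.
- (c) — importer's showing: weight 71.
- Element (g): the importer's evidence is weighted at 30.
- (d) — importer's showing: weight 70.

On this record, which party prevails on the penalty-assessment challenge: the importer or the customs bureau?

importer

— Issue I —
Stage I.1 — burden on importer; standard: a clear and cogent showing (weight exceeds 69).
    (a): 96 − 24 = 72 > 69 [met]
  All elements met. The burden passes to the customs bureau.
Stage I.2 — burden on customs bureau; standard: a more-likely-than-not showing (weight is at least 54).
    (b): 58 − 4 = 54 ≥ 54 [met]
  All elements met. The burden passes to the importer.
Stage I.3 — burden on importer; standard: a clear and cogent showing (weight exceeds 69).
    (c): 71 > 69 [met]
    (d): 70 > 69 [met]
  All elements met at the final stage.
With every stage satisfied, the importer prevails on this issue.
— Issue II —
Stage II.1 (importer, a heightened civil standard, weight exceeds 72): (e) 74 > 72 — meets; (f) net 86−10=76 > 72 — meets.
  The importer carries Stage II.1; the customs bureau now bears the burden.
Stage II.2 (customs bureau, a more-likely-than-not showing, weight is at least 52): (g) net 84−30=54 ≥ 52 — meets; (h) net 90−39=51 < 52 — fails.
  Not every element is met, so the customs bureau fails to carry Stage II.2.
So the importer prevails on this issue.
— Issue III —
At Stage III.1 the importer must meet a substantially-more-likely showing (weight is at least 75): on (i) the weight is 90 less the opposing 15 gives net 75, ≥ 75, so (i) meets the standard.
  The importer carries Stage III.1; the customs bureau now bears the burden.
At Stage III.2 the customs bureau must meet a substantially-more-likely showing (weight is at least 75): on (j) the weight is 99 less the opposing 21 gives net 78, which does reach 75, so (j) meets the standard; on (k) the weight is 71, < 75, so (k) does not meet the standard.
  Not every element is met, so the customs bureau fails to carry Stage III.2.
The analysis ends at Stage III.2; the importer prevails on this issue.
Per-issue: Issue I → importer; Issue II → importer; Issue III → importer. The importer must prevail on at least one issue; overall, the importer prevails.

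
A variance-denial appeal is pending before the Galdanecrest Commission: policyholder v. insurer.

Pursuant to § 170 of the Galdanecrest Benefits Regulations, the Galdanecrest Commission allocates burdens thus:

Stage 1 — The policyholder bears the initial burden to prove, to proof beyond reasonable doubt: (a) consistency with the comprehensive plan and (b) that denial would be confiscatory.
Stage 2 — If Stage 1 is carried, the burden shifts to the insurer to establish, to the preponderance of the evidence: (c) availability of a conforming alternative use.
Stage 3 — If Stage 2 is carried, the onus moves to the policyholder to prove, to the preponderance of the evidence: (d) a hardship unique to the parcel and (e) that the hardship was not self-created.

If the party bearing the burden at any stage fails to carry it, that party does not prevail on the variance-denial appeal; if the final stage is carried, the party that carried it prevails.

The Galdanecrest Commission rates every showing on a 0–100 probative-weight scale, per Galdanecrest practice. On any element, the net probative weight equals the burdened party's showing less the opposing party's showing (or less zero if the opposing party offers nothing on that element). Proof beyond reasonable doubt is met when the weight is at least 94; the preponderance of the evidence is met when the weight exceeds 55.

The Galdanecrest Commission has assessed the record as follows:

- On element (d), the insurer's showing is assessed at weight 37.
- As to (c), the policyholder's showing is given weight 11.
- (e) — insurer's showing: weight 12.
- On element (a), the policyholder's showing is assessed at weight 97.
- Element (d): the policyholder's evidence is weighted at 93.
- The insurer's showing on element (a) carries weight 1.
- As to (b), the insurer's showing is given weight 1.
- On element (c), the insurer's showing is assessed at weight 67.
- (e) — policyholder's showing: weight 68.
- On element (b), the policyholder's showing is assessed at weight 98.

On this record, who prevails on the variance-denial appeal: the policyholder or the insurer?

policyholder

Stage 1 (policyholder, proof beyond reasonable doubt, weight is at least 94): (a) net 97−1=96 ≥ 94 — meets; (b) net 98−1=97 ≥ 94 — meets.
  All elements met. The burden passes to the insurer.
Stage 2 (insurer, the preponderance of the evidence, weight exceeds 55): (c) net 67−11=56 > 55 — meets.
  Stage 2 is satisfied; the onus moves to the policyholder.
Stage 3 (policyholder, the preponderance of the evidence, weight exceeds 55): (d) net 93−37=56 > 55 — meets; (e) net 68−12=56 > 55 — meets.
  The policyholder carries the last stage.
With every stage satisfied, the policyholder prevails.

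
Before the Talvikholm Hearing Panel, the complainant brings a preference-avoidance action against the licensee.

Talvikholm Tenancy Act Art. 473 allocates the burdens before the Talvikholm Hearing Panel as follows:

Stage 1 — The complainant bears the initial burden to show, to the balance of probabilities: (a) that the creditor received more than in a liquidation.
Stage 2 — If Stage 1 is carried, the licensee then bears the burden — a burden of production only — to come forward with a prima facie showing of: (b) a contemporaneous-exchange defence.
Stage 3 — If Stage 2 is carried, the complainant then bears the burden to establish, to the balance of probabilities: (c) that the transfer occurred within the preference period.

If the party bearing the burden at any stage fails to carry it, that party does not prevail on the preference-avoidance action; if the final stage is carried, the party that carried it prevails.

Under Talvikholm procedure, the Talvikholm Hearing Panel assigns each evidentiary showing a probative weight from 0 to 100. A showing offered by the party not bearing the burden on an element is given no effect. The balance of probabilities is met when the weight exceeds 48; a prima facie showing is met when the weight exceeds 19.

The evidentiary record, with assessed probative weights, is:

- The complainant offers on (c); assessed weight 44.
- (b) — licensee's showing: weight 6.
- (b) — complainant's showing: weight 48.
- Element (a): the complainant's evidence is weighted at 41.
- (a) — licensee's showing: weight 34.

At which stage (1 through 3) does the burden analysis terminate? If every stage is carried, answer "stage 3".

stage 1

Stage 1 — burden on complainant; standard: the balance of probabilities (weight exceeds 48).
    (a): 41 (licensee's 34 disregarded) ≤ 48 [not met]
  The complainant does not carry Stage 1.
The analysis ends at Stage 1; the licensee prevails.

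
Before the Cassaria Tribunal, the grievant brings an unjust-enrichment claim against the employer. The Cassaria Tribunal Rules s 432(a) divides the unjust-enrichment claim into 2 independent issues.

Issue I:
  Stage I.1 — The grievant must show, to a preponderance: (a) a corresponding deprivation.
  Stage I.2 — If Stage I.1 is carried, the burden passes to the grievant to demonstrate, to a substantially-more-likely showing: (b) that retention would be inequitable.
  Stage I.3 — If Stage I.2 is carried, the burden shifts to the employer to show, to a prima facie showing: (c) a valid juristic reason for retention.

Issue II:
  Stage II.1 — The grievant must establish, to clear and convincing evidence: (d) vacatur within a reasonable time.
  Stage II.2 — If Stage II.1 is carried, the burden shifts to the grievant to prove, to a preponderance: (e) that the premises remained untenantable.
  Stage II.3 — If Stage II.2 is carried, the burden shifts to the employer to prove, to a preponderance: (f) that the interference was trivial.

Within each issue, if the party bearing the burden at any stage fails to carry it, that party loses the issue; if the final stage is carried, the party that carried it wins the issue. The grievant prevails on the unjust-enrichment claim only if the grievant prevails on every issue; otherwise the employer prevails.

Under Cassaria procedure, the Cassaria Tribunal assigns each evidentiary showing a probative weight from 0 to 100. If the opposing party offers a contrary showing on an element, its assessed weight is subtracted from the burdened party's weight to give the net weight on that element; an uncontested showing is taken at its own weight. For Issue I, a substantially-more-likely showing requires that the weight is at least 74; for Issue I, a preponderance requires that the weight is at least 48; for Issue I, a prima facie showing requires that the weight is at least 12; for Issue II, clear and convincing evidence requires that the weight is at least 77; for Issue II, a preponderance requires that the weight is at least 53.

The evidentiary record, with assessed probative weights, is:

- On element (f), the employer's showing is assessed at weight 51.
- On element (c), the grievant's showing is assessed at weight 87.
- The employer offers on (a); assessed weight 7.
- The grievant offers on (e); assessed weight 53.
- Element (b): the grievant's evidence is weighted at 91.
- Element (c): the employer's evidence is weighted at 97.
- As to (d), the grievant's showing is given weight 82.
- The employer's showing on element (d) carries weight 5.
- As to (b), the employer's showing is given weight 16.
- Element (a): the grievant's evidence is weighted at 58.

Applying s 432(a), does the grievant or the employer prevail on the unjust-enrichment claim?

grievant

— Issue I —
Stage I.1 — burden on grievant; standard: a preponderance (weight is at least 48).
    (a): 58 − 7 = 51 ≥ 48 [met]
  Stage I.1 is satisfied; the grievant continues to bear the burden.
Stage I.2 — burden on grievant; standard: a substantially-more-likely showing (weight is at least 74).
    (b): 91 − 16 = 75 ≥ 74 [met]
  Stage I.2 is satisfied; the onus moves to the employer.
Stage I.3 — burden on employer; standard: a prima facie showing (weight is at least 12).
    (c): 97 − 87 = 10 < 12 [not met]
  Not every element is met, so the employer fails to carry Stage I.3.
The grievant prevails on this issue.
— Issue II —
At Stage II.1 the grievant must meet clear and convincing evidence (weight is at least 77): on (d) the weight is 82 less the opposing 5 gives net 77, ≥ 77, so (d) meets the standard.
  Stage II.1 carried; the burden remains with the grievant.
At Stage II.2 the grievant must meet a preponderance (weight is at least 53): on (e) the weight is 53, ≥ 53, so (e) meets the standard.
  Stage II.2 carried; the burden shifts to the employer.
At Stage II.3 the employer must meet a preponderance (weight is at least 53): on (f) the weight is 51, which does not reach 53, so (f) does not meet the standard.
  Not every element is met, so the employer fails to carry Stage II.3.
The analysis ends at Stage II.3; the grievant prevails on this issue.
Per-issue: Issue I → grievant; Issue II → grievant. The grievant must prevail on every issue; overall, the grievant prevails.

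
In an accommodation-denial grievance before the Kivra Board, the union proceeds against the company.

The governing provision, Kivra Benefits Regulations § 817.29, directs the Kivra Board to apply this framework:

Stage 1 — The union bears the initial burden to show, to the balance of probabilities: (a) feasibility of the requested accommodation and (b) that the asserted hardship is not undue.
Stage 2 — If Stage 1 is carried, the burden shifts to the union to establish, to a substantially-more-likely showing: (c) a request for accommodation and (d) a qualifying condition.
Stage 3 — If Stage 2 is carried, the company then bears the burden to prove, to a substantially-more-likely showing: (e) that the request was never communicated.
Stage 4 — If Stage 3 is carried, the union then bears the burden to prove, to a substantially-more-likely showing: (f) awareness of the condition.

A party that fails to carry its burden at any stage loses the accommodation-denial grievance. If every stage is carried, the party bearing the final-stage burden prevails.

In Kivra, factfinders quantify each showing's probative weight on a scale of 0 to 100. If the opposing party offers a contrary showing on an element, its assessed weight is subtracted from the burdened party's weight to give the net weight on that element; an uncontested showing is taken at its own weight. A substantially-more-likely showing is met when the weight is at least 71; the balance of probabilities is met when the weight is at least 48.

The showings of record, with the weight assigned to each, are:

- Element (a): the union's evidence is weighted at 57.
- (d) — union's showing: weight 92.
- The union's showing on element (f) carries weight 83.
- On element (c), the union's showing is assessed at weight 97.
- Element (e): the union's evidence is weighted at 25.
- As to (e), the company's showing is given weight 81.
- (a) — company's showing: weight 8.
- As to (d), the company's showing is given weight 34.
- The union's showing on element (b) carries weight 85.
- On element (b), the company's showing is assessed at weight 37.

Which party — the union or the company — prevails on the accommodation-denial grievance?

Stage 1 (union, the balance of probabilities, weight is at least 48): (a) net 57−8=49 ≥ 48 — meets; (b) net 85−37=48 ≥ 48 — meets.
  Stage 1 carried; the burden remains with the union.
Stage 2 (union, a substantially-more-likely showing, weight is at least 71): (c) 97 ≥ 71 — meets; (d) net 92−34=58 < 71 — fails.
  The union does not carry Stage 2.
The company prevails.

company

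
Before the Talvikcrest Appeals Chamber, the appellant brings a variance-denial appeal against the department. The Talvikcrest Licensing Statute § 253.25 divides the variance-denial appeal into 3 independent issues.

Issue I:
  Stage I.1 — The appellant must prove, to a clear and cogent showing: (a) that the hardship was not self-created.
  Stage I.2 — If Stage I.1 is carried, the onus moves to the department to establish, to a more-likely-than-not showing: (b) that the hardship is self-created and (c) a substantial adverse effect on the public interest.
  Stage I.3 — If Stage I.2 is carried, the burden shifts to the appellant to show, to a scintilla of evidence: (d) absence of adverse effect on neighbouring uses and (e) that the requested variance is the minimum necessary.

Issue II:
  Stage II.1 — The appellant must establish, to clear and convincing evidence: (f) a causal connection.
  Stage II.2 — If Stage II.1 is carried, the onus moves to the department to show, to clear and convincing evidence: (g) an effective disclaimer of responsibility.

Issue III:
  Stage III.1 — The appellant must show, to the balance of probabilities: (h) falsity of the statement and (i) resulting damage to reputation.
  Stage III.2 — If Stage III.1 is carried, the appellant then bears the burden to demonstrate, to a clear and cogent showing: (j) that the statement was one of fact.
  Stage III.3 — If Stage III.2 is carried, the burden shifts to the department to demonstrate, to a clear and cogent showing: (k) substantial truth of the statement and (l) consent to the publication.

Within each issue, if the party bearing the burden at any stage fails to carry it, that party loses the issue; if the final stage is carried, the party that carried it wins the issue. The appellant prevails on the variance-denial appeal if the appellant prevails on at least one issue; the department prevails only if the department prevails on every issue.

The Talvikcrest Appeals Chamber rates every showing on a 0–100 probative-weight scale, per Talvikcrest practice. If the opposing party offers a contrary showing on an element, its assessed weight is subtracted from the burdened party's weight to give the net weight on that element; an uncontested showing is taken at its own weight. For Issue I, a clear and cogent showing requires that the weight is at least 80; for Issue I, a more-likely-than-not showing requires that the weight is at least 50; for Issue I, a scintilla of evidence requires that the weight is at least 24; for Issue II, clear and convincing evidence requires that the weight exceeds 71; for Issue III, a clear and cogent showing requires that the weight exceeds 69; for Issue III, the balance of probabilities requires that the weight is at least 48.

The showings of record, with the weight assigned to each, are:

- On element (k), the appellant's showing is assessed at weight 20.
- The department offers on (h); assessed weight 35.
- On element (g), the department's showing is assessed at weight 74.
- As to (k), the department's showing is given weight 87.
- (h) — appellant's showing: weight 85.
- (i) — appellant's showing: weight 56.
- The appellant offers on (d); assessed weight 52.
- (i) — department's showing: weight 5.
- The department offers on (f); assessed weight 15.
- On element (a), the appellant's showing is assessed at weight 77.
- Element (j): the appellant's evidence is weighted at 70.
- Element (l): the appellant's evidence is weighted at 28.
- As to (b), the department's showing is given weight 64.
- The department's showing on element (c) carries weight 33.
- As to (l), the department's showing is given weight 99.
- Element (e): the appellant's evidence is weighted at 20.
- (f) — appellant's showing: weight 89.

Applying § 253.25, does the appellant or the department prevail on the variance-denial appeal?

— Issue I —
Stage I.1 (appellant, a clear and cogent showing, weight is at least 80): (a) 77 < 80 — fails.
  Stage I.1 not carried; the appellant fails its burden.
The analysis ends at Stage I.1; the department prevails on this issue.
— Issue II —
Stage II.1 — burden on appellant; standard: clear and convincing evidence (weight exceeds 71).
    (f): 89 − 15 = 74 > 71 [met]
  All elements met. The burden passes to the department.
Stage II.2 — burden on department; standard: clear and convincing evidence (weight exceeds 71).
    (g): 74 > 71 [met]
  The department carries the last stage.
Every stage carried; the department prevails on this issue.
— Issue III —
Stage III.1 (appellant, the balance of probabilities, weight is at least 48): (h) net 85−35=50 ≥ 48 — meets; (i) net 56−5=51 ≥ 48 — meets.
  Stage III.1 is satisfied; the appellant continues to bear the burden.
Stage III.2 (appellant, a clear and cogent showing, weight exceeds 69): (j) 70 > 69 — meets.
  All elements met. The burden passes to the department.
Stage III.3 (department, a clear and cogent showing, weight exceeds 69): (k) net 87−20=67 ≤ 69 — fails; (l) net 99−28=71 > 69 — meets.
  Not every element is met, so the department fails to carry Stage III.3.
So the appellant prevails on this issue.
Per-issue: Issue I → department; Issue II → department; Issue III → appellant. The appellant must prevail on at least one issue; overall, the appellant prevails.

appellant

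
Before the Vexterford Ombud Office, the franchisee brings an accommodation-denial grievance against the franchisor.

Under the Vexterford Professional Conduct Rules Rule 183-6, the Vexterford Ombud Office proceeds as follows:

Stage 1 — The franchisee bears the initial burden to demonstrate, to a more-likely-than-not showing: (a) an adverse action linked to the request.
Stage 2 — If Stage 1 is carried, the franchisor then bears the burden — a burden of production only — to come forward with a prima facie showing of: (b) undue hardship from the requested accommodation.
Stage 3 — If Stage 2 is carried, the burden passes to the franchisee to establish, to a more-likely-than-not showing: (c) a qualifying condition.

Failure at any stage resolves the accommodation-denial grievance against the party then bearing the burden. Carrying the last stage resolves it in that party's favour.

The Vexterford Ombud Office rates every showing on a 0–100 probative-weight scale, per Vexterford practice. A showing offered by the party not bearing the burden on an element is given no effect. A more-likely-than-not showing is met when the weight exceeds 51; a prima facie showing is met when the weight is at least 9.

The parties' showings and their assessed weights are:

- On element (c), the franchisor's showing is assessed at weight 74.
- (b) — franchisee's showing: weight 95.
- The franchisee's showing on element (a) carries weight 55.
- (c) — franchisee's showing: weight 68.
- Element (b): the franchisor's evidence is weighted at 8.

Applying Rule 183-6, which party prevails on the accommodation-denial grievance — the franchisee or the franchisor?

franchisee

Stage 1 (franchisee, a more-likely-than-not showing, weight exceeds 51): (a) 55 > 51 — meets.
  All elements met. The burden passes to the franchisor.
Stage 2 (franchisor, a prima facie showing, weight is at least 9): (b) 8 (franchisee's 95 disregarded) < 9 — fails.
  The franchisor does not carry Stage 2.
The franchisee prevails.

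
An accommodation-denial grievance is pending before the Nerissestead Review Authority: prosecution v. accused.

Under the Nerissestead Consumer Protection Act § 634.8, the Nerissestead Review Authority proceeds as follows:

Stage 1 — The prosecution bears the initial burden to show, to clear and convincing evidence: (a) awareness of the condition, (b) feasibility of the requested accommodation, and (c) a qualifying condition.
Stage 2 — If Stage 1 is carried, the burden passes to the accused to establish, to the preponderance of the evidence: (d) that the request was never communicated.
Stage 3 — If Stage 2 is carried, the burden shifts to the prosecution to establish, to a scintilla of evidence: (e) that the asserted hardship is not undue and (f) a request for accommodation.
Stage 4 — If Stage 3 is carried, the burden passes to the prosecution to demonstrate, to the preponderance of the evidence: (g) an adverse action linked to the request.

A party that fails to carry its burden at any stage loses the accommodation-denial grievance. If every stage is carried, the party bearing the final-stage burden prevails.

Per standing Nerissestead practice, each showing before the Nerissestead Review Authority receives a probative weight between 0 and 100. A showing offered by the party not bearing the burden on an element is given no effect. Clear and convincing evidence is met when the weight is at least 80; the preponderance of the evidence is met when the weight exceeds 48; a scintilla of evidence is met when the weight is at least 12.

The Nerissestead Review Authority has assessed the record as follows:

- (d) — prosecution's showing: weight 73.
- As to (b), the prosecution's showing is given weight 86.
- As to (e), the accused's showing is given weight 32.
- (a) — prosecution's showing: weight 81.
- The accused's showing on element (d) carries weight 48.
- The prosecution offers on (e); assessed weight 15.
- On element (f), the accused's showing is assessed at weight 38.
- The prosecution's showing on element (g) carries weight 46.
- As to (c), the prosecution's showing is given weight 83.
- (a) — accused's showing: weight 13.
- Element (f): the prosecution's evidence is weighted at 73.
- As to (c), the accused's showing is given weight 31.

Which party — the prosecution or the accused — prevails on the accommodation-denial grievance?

prosecution

At Stage 1 the prosecution must meet clear and convincing evidence (weight is at least 80): on (a) the weight is 81 (the accused's 13 is given no effect), ≥ 80, so (a) meets the standard; on (b) the weight is 86, which does reach 80, so (b) meets the standard; on (c) the weight is 83 (the accused's 31 is given no effect), which does reach 80, so (c) meets the standard.
  The prosecution carries Stage 1; the accused now bears the burden.
At Stage 2 the accused must meet the preponderance of the evidence (weight exceeds 48): on (d) the weight is 48 (the prosecution's 73 is given no effect), ≤ 48, so (d) does not meet the standard.
  The accused does not carry Stage 2.
The prosecution prevails.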